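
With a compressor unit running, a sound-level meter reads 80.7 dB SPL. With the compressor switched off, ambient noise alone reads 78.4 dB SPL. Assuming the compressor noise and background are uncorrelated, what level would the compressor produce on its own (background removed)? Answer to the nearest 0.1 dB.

Background correction is a power subtraction:
L_src = 10·log₁₀(10^(80.7/10) − 10^(78.4/10)) = 10·log₁₀(48310000) = 76.8 dB SPL.

76.8 dB SPL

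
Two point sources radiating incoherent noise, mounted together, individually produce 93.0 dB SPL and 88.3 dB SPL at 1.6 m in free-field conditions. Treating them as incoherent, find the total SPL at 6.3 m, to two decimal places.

82.36 dB SPL

Combined at 1.6 m: 10·log₁₀(10^(93.0/10)+10^(88.3/10)) = 94.267 dB SPL.
Then apply −20·log₁₀(6.3/1.6) = -11.904 dB → 82.36 dB SPL.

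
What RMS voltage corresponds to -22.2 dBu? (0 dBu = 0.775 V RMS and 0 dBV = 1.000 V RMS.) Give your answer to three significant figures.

0.0602 V

V = 0.775 V × 10^(-22.2/20).
= 0.775 × 0.07762 = 0.0602 V.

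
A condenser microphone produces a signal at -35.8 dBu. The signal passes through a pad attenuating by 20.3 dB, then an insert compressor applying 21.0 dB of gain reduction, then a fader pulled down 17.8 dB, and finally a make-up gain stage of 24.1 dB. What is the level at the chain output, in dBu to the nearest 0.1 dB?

-70.8 dBu

Cascaded gains and losses add directly in dB.
-35.8 − 20.3 − 21.0 − 17.8 + 24.1 = -70.8 dBu.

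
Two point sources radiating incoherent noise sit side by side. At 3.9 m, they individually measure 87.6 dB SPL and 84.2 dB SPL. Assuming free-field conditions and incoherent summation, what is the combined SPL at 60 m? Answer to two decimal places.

65.49 dB SPL

Combined at 3.9 m: 10·log₁₀(10^(87.6/10)+10^(84.2/10)) = 89.235 dB SPL.
Then apply −20·log₁₀(60/3.9) = -23.742 dB → 65.49 dB SPL.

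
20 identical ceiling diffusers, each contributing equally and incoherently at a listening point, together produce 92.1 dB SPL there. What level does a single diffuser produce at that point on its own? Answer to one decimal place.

20 equal incoherent sources add 10·log₁₀(20) = 13.01 dB over one source.
L_one = 92.1 − 13.01 = 79.1 dB SPL.

79.1 dB SPL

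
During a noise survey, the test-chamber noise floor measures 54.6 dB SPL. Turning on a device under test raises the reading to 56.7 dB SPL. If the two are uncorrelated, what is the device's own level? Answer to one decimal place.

52.5 dB SPL

Subtract intensities: L_src = 10·log₁₀(10^(L_total/10) − 10^(L_bg/10)).
L_src = 10·log₁₀(10^(56.7/10) − 10^(54.6/10)) = 10·log₁₀(179300) = 52.5 dB SPL.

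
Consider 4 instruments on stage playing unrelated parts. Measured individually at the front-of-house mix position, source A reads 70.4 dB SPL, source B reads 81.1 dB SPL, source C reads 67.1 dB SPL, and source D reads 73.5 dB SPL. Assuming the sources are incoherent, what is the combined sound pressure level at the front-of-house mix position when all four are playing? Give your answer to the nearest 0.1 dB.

82.2 dB SPL

Add the sources as powers (linear), then convert back to dB:
L_total = 10·log₁₀(10^(70.4/10) + 10^(81.1/10) + 10^(67.1/10) + 10^(73.5/10)) = 10·log₁₀(167300000) = 82.2 dB SPL.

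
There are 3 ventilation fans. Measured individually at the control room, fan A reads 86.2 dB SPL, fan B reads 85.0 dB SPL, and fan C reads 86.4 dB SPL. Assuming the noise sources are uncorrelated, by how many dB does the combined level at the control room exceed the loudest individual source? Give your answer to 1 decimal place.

4.3 dB

Uncorrelated sources add in intensity (power), not in dB.
L_total = 10·log₁₀(10^(86.2/10) + 10^(85.0/10) + 10^(86.4/10)) = 90.68 dB SPL.
Excess over the loudest (86.4 dB): 90.68 − 86.4 = 4.3 dB.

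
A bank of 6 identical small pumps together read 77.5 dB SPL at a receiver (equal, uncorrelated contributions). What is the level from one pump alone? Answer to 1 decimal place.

69.7 dB SPL

6 equal incoherent sources add 10·log₁₀(6) = 7.78 dB over one source.
L_one = 77.5 − 7.78 = 69.7 dB SPL.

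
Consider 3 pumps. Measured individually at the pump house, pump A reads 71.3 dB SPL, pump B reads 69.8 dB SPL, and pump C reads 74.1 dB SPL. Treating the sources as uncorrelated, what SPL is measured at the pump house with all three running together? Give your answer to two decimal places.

Uncorrelated sources add in intensity (power), not in dB.
L_total = 10·log₁₀(10^(71.3/10) + 10^(69.8/10) + 10^(74.1/10)) = 10·log₁₀(48740000) = 76.88 dB SPL.

76.88 dB SPL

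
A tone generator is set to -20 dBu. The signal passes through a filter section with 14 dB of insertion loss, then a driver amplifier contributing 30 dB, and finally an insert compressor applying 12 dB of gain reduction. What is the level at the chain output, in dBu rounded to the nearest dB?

-16 dBu

In dB, series stages simply add:
-20 − 14 + 30 − 12 = -16 dBu.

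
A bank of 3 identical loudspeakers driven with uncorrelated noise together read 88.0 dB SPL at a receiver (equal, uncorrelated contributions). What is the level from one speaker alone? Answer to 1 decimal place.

3 equal incoherent sources add 10·log₁₀(3) = 4.77 dB over one source.
L_one = 88.0 − 4.77 = 83.2 dB SPL.

83.2 dB SPL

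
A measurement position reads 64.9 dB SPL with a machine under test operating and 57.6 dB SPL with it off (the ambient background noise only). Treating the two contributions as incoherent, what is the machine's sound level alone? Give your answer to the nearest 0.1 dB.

64.0 dB SPL

Background correction is a power subtraction:
L_src = 10·log₁₀(10^(64.9/10) − 10^(57.6/10)) = 10·log₁₀(2515000) = 64.0 dB SPL.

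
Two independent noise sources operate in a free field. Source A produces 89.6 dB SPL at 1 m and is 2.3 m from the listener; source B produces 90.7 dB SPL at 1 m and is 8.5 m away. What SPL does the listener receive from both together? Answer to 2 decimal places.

At the listener: L_A = 89.6 − 20·log₁₀(2.3) = 82.365 dB; L_B = 90.7 − 20·log₁₀(8.5) = 72.112 dB.
Combined: 10·log₁₀(10^(82.365/10)+10^(72.112/10)) = 82.76 dB SPL.

82.76 dB SPL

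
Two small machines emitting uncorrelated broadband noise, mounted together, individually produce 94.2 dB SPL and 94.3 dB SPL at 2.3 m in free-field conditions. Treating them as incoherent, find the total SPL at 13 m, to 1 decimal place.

Combined at 2.3 m: 10·log₁₀(10^(94.2/10)+10^(94.3/10)) = 97.26 dB SPL.
Then apply −20·log₁₀(13/2.3) = -15.04 dB → 82.2 dB SPL.

82.2 dB SPL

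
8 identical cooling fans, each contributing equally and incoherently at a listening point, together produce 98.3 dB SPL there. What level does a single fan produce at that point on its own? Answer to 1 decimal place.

89.3 dB SPL

8 equal incoherent sources add 10·log₁₀(8) = 9.03 dB over one source.
L_one = 98.3 − 9.03 = 89.3 dB SPL.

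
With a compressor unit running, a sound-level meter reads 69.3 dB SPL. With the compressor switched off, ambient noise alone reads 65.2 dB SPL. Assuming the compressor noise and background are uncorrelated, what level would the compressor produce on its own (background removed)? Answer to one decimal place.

67.2 dB SPL

Subtract intensities: L_src = 10·log₁₀(10^(L_total/10) − 10^(L_bg/10)).
L_src = 10·log₁₀(10^(69.3/10) − 10^(65.2/10)) = 10·log₁₀(5200000) = 67.2 dB SPL.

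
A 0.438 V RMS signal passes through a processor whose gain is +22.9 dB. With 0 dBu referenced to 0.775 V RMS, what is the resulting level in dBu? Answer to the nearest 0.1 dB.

+17.9 dBu

Input level: 20·log₁₀(0.438/0.775) = -4.96 dBu.
Output: -4.96 + 22.9 = +17.9 dBu.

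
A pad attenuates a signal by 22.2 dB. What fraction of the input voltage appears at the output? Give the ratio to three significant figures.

0.0776

Voltage ratio = 10^(dB/20).
10^(-22.2/20) = 10^(-1.110) = 0.0776.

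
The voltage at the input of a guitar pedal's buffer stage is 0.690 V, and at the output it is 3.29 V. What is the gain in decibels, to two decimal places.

Voltage ratio → dB uses the 20·log₁₀ form:
20·log₁₀(3.29/0.690) = 20·log₁₀(4.768) = 13.57 dB.

13.57 dB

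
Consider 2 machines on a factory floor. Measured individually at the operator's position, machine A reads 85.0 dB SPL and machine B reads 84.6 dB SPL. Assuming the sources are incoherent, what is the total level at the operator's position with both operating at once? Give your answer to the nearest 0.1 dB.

Uncorrelated sources add in intensity (power), not in dB.
L_total = 10·log₁₀(10^(85.0/10) + 10^(84.6/10)) = 10·log₁₀(604600000) = 87.8 dB SPL.

87.8 dB SPL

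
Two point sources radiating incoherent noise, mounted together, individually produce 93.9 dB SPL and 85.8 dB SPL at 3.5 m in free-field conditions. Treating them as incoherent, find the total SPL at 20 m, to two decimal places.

Combined at 3.5 m: 10·log₁₀(10^(93.9/10)+10^(85.8/10)) = 94.525 dB SPL.
Then apply −20·log₁₀(20/3.5) = -15.139 dB → 79.39 dB SPL.

79.39 dB SPL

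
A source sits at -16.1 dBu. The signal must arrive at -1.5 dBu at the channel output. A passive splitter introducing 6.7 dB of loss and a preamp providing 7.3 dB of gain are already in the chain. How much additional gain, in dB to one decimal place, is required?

14.0 dB

The required make-up gain is the shortfall in the dB sum.
G = -1.5 − (-16.1) + 6.7 − 7.3 = 14.0 dB.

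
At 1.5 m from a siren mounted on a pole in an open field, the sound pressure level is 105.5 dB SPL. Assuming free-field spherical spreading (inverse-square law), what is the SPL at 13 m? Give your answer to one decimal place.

86.7 dB SPL

Free-field point source: level drops by 20·log₁₀ of the distance ratio.
ΔL = −20·log₁₀(13/1.5) = -18.76 dB, so L₂ = 105.5 + (-18.76) = 86.7 dB SPL.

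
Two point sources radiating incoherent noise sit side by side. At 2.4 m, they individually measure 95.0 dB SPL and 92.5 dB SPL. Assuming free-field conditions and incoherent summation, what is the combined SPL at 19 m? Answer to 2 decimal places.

Combined at 2.4 m: 10·log₁₀(10^(95.0/10)+10^(92.5/10)) = 96.938 dB SPL.
Then apply −20·log₁₀(19/2.4) = -17.971 dB → 78.97 dB SPL.

78.97 dB SPL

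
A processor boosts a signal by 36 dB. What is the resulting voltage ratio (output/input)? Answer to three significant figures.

Voltage ratio = 10^(dB/20).
10^(36/20) = 10^(1.800) = 63.1.

63.1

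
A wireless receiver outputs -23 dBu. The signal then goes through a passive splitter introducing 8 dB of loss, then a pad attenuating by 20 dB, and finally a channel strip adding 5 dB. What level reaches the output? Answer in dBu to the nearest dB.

-46 dBu

In dB, series stages simply add:
-23 − 8 − 20 + 5 = -46 dBu.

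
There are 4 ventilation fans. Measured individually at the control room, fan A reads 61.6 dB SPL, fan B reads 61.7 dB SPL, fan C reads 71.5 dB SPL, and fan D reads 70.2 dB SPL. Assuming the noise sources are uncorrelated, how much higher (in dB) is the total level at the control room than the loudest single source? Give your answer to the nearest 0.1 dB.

2.9 dB

Uncorrelated sources add in intensity (power), not in dB.
L_total = 10·log₁₀(10^(61.6/10) + 10^(61.7/10) + 10^(71.5/10) + 10^(70.2/10)) = 74.40 dB SPL.
Excess over the loudest (71.5 dB): 74.40 − 71.5 = 2.9 dB.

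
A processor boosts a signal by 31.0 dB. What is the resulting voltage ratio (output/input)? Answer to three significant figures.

35.5

Voltage ratio = 10^(dB/20).
10^(31.0/20) = 10^(1.550) = 35.5.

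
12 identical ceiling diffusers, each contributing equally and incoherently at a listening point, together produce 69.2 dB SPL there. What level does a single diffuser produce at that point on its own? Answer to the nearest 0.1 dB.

12 equal incoherent sources add 10·log₁₀(12) = 10.79 dB over one source.
L_one = 69.2 − 10.79 = 58.4 dB SPL.

58.4 dB SPL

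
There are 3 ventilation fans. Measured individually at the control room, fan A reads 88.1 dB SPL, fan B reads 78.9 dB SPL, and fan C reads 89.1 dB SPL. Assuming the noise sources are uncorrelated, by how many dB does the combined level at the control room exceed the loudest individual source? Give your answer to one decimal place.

2.8 dB

Incoherent sources sum as intensities:
L_total = 10·log₁₀(10^(88.1/10) + 10^(78.9/10) + 10^(89.1/10)) = 91.86 dB SPL.
Excess over the loudest (89.1 dB): 91.86 − 89.1 = 2.8 dB.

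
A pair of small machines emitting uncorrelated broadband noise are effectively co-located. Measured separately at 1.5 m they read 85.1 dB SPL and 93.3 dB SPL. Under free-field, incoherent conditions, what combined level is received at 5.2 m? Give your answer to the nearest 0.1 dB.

Combined at 1.5 m: 10·log₁₀(10^(85.1/10)+10^(93.3/10)) = 93.91 dB SPL.
Then apply −20·log₁₀(5.2/1.5) = -10.80 dB → 83.1 dB SPL.

83.1 dB SPL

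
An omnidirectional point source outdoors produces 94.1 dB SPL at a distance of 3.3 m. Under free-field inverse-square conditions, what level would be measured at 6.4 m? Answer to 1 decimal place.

88.3 dB SPL

Free-field point source: level drops by 20·log₁₀ of the distance ratio.
ΔL = −20·log₁₀(6.4/3.3) = -5.75 dB, so L₂ = 94.1 + (-5.75) = 88.3 dB SPL.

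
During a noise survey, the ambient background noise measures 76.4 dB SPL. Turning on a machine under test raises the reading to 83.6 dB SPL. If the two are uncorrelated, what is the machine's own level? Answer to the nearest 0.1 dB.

Remove the background by subtracting linear intensities:
L_src = 10·log₁₀(10^(83.6/10) − 10^(76.4/10)) = 10·log₁₀(185400000) = 82.7 dB SPL.

82.7 dB SPL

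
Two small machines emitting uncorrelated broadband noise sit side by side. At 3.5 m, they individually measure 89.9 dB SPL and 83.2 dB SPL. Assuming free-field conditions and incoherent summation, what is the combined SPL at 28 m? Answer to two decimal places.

72.68 dB SPL

Combined at 3.5 m: 10·log₁₀(10^(89.9/10)+10^(83.2/10)) = 90.741 dB SPL.
Then apply −20·log₁₀(28/3.5) = -18.062 dB → 72.68 dB SPL.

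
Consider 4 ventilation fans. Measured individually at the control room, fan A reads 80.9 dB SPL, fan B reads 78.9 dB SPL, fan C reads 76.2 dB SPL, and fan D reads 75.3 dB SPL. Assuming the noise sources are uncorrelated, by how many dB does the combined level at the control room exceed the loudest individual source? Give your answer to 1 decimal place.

Incoherent sources sum as intensities:
L_total = 10·log₁₀(10^(80.9/10) + 10^(78.9/10) + 10^(76.2/10) + 10^(75.3/10)) = 84.41 dB SPL.
Excess over the loudest (80.9 dB): 84.41 − 80.9 = 3.5 dB.

3.5 dB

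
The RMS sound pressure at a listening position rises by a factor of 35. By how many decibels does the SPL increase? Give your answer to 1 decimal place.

30.9 dB

Sound pressure is an amplitude quantity: ΔL = 20·log₁₀(p₂/p₁).
20·log₁₀(35) = 30.9 dB.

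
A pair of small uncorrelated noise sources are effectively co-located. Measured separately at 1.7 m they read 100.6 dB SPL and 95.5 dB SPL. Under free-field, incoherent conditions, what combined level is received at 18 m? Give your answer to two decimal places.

81.27 dB SPL

Combined at 1.7 m: 10·log₁₀(10^(100.6/10)+10^(95.5/10)) = 101.769 dB SPL.
Then apply −20·log₁₀(18/1.7) = -20.496 dB → 81.27 dB SPL.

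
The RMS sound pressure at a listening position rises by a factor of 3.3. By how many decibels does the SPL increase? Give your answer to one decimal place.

10.4 dB

Sound pressure is an amplitude quantity: ΔL = 20·log₁₀(p₂/p₁).
20·log₁₀(3.3) = 10.4 dB.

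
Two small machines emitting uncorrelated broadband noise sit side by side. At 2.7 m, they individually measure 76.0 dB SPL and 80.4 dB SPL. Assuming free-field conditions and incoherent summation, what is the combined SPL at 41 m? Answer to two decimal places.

58.12 dB SPL

Combined at 2.7 m: 10·log₁₀(10^(76.0/10)+10^(80.4/10)) = 81.745 dB SPL.
Then apply −20·log₁₀(41/2.7) = -23.628 dB → 58.12 dB SPL.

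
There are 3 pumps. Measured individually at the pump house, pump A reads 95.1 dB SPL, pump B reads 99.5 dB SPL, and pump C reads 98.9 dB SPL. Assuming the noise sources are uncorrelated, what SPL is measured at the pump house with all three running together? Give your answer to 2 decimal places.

102.99 dB SPL

Incoherent sources sum as intensities:
L_total = 10·log₁₀(10^(95.1/10) + 10^(99.5/10) + 10^(98.9/10)) = 10·log₁₀(19911000000) = 102.99 dB SPL.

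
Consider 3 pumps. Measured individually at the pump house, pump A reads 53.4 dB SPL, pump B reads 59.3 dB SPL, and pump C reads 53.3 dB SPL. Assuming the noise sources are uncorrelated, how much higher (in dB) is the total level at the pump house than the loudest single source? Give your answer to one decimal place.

Uncorrelated sources add in intensity (power), not in dB.
L_total = 10·log₁₀(10^(53.4/10) + 10^(59.3/10) + 10^(53.3/10)) = 61.08 dB SPL.
Excess over the loudest (59.3 dB): 61.08 − 59.3 = 1.8 dB.

1.8 dB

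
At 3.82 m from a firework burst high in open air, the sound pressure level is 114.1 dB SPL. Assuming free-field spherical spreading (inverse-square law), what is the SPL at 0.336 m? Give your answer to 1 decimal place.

Inverse-square spreading gives ΔL = −20·log₁₀(d₂/d₁).
ΔL = −20·log₁₀(0.336/3.82) = 21.11 dB, so L₂ = 114.1 + (21.11) = 135.2 dB SPL.

135.2 dB SPL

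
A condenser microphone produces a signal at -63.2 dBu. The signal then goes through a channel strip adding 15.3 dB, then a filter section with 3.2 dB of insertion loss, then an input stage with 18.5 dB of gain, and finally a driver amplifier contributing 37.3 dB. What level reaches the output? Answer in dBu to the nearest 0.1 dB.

+4.7 dBu

Cascaded gains and losses add directly in dB.
-63.2 + 15.3 − 3.2 + 18.5 + 37.3 = +4.7 dBu.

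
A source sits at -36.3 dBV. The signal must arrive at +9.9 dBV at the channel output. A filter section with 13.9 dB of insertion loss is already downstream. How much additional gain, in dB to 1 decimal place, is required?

60.1 dB

The required make-up gain is the shortfall in the dB sum.
G = +9.9 − (-36.3) + 13.9 = 60.1 dB.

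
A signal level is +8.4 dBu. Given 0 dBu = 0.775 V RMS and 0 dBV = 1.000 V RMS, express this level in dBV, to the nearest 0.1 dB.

The offset between the scales is 20·log₁₀(0.775/1.000) = −2.214 dB.
So dBV = +8.4 − 2.214 = +6.2 dBV.

+6.2 dBV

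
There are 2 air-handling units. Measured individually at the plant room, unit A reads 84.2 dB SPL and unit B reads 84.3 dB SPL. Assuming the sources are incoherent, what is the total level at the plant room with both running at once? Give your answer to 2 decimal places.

87.26 dB SPL

Add the sources as powers (linear), then convert back to dB:
L_total = 10·log₁₀(10^(84.2/10) + 10^(84.3/10)) = 10·log₁₀(532200000) = 87.26 dB SPL.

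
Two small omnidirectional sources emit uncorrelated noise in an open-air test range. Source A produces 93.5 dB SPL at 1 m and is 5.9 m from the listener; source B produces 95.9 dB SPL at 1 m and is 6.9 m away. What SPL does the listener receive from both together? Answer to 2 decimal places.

81.64 dB SPL

At the listener: L_A = 93.5 − 20·log₁₀(5.9) = 78.083 dB; L_B = 95.9 − 20·log₁₀(6.9) = 79.123 dB.
Combined: 10·log₁₀(10^(78.083/10)+10^(79.123/10)) = 81.64 dB SPL.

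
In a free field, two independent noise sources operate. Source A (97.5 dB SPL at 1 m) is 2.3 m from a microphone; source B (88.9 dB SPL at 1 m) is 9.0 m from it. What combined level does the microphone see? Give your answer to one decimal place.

At the listener: L_A = 97.5 − 20·log₁₀(2.3) = 90.27 dB; L_B = 88.9 − 20·log₁₀(9.0) = 69.82 dB.
Combined: 10·log₁₀(10^(90.27/10)+10^(69.82/10)) = 90.3 dB SPL.

90.3 dB SPL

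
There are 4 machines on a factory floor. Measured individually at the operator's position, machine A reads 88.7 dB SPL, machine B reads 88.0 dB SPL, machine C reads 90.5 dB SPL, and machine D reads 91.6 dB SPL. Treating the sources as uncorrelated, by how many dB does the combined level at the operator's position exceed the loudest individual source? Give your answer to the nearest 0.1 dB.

4.4 dB

Incoherent sources sum as intensities:
L_total = 10·log₁₀(10^(88.7/10) + 10^(88.0/10) + 10^(90.5/10) + 10^(91.6/10)) = 95.95 dB SPL.
Excess over the loudest (91.6 dB): 95.95 − 91.6 = 4.4 dB.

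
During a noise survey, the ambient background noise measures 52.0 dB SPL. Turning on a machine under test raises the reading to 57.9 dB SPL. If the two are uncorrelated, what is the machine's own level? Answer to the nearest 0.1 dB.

Background correction is a power subtraction:
L_src = 10·log₁₀(10^(57.9/10) − 10^(52.0/10)) = 10·log₁₀(458100) = 56.6 dB SPL.

56.6 dB SPL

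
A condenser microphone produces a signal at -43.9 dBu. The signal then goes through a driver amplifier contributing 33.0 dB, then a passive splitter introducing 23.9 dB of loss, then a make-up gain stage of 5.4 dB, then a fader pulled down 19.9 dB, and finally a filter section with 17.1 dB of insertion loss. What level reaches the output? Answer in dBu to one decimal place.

-66.4 dBu

Cascaded gains and losses add directly in dB.
-43.9 + 33.0 − 23.9 + 5.4 − 19.9 − 17.1 = -66.4 dBu.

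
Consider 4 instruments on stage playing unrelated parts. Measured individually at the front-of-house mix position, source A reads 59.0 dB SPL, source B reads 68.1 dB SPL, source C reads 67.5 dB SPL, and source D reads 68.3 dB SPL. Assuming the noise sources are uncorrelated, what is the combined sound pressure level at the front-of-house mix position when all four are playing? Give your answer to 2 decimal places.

72.93 dB SPL

Add the sources as powers (linear), then convert back to dB:
L_total = 10·log₁₀(10^(59.0/10) + 10^(68.1/10) + 10^(67.5/10) + 10^(68.3/10)) = 10·log₁₀(19640000) = 72.93 dB SPL.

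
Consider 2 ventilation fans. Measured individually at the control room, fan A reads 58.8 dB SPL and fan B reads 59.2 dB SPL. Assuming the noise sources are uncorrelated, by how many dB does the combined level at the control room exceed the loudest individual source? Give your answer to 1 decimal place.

Uncorrelated sources add in intensity (power), not in dB.
L_total = 10·log₁₀(10^(58.8/10) + 10^(59.2/10)) = 62.01 dB SPL.
Excess over the loudest (59.2 dB): 62.01 − 59.2 = 2.8 dB.

2.8 dB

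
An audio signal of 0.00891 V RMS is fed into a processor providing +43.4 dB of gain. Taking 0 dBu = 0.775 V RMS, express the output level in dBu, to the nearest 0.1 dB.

+4.6 dBu

Input level: 20·log₁₀(0.00891/0.775) = -38.79 dBu.
Output: -38.79 + 43.4 = +4.6 dBu.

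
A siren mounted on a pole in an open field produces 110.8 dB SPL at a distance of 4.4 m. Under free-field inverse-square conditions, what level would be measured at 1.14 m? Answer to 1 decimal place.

For a point source in a free field, ΔL = −20·log₁₀(d₂/d₁).
ΔL = −20·log₁₀(1.14/4.4) = 11.73 dB, so L₂ = 110.8 + (11.73) = 122.5 dB SPL.

122.5 dB SPL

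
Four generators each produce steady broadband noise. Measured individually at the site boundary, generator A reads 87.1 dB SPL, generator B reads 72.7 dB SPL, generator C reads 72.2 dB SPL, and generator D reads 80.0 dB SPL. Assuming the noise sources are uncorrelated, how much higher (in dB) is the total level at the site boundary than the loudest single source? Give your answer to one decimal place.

Uncorrelated sources add in intensity (power), not in dB.
L_total = 10·log₁₀(10^(87.1/10) + 10^(72.7/10) + 10^(72.2/10) + 10^(80.0/10)) = 88.12 dB SPL.
Excess over the loudest (87.1 dB): 88.12 − 87.1 = 1.0 dB.

1.0 dB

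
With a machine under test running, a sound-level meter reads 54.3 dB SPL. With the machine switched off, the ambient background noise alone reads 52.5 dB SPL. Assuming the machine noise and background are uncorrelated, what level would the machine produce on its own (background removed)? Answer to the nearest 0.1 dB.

49.6 dB SPL

Remove the background by subtracting linear intensities:
L_src = 10·log₁₀(10^(54.3/10) − 10^(52.5/10)) = 10·log₁₀(91330) = 49.6 dB SPL.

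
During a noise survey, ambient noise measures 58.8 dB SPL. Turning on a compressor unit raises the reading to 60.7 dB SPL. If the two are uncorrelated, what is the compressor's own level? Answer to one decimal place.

Background correction is a power subtraction:
L_src = 10·log₁₀(10^(60.7/10) − 10^(58.8/10)) = 10·log₁₀(416300) = 56.2 dB SPL.

56.2 dB SPL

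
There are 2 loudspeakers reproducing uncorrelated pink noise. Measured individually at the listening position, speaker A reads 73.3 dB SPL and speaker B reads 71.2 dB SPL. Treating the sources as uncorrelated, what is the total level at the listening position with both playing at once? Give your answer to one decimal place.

75.4 dB SPL

Add the sources as powers (linear), then convert back to dB:
L_total = 10·log₁₀(10^(73.3/10) + 10^(71.2/10)) = 10·log₁₀(34560000) = 75.4 dB SPL.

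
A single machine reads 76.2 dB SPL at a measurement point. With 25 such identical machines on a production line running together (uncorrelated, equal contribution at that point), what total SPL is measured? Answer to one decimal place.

90.2 dB SPL

25 equal incoherent sources raise the level by 10·log₁₀(25) = 13.98 dB.
L_total = 76.2 + 13.98 = 90.2 dB SPL.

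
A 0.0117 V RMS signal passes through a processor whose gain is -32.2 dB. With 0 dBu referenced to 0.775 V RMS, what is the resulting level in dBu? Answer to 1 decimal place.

-68.6 dBu

Input level: 20·log₁₀(0.0117/0.775) = -36.42 dBu.
Output: -36.42 − 32.2 = -68.6 dBu.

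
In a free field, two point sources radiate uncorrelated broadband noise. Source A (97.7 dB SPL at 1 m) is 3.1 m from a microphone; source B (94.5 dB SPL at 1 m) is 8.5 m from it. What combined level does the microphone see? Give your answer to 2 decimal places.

At the listener: L_A = 97.7 − 20·log₁₀(3.1) = 87.873 dB; L_B = 94.5 − 20·log₁₀(8.5) = 75.912 dB.
Combined: 10·log₁₀(10^(87.873/10)+10^(75.912/10)) = 88.14 dB SPL.

88.14 dB SPL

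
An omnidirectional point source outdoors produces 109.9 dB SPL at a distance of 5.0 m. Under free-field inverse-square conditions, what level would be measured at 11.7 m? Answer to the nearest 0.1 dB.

For a point source in a free field, ΔL = −20·log₁₀(d₂/d₁).
ΔL = −20·log₁₀(11.7/5.0) = -7.38 dB, so L₂ = 109.9 + (-7.38) = 102.5 dB SPL.

102.5 dB SPL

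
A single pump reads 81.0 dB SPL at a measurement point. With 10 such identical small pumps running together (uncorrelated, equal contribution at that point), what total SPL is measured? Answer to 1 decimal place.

10 equal incoherent sources raise the level by 10·log₁₀(10) = 10.00 dB.
L_total = 81.0 + 10.00 = 91.0 dB SPL.

91.0 dB SPL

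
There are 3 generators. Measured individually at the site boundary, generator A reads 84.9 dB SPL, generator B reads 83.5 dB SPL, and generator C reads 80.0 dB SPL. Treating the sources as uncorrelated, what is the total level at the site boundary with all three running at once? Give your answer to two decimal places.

88.01 dB SPL

Add the sources as powers (linear), then convert back to dB:
L_total = 10·log₁₀(10^(84.9/10) + 10^(83.5/10) + 10^(80.0/10)) = 10·log₁₀(632900000) = 88.01 dB SPL.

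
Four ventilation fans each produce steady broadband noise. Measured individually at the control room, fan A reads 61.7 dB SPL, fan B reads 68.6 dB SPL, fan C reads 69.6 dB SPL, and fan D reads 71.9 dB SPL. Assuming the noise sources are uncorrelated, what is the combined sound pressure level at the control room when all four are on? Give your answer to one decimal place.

Incoherent sources sum as intensities:
L_total = 10·log₁₀(10^(61.7/10) + 10^(68.6/10) + 10^(69.6/10) + 10^(71.9/10)) = 10·log₁₀(33330000) = 75.2 dB SPL.

75.2 dB SPL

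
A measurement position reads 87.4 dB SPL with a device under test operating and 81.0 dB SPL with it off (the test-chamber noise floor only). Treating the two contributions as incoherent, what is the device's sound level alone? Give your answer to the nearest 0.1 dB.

Background correction is a power subtraction:
L_src = 10·log₁₀(10^(87.4/10) − 10^(81.0/10)) = 10·log₁₀(423600000) = 86.3 dB SPL.

86.3 dB SPL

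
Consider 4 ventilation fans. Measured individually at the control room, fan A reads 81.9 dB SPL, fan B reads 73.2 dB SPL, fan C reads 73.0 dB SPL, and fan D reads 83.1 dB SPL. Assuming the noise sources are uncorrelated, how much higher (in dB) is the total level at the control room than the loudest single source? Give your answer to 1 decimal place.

2.9 dB

Incoherent sources sum as intensities:
L_total = 10·log₁₀(10^(81.9/10) + 10^(73.2/10) + 10^(73.0/10) + 10^(83.1/10)) = 86.02 dB SPL.
Excess over the loudest (83.1 dB): 86.02 − 83.1 = 2.9 dB.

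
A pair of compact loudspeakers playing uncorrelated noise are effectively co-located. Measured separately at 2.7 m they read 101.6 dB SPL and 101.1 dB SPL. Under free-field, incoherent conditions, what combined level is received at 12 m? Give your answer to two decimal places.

91.41 dB SPL

Combined at 2.7 m: 10·log₁₀(10^(101.6/10)+10^(101.1/10)) = 104.367 dB SPL.
Then apply −20·log₁₀(12/2.7) = -12.956 dB → 91.41 dB SPL.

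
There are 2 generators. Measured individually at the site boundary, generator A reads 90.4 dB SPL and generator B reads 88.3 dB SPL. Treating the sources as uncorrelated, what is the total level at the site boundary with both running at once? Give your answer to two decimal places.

Add the sources as powers (linear), then convert back to dB:
L_total = 10·log₁₀(10^(90.4/10) + 10^(88.3/10)) = 10·log₁₀(1773000000) = 92.49 dB SPL.

92.49 dB SPL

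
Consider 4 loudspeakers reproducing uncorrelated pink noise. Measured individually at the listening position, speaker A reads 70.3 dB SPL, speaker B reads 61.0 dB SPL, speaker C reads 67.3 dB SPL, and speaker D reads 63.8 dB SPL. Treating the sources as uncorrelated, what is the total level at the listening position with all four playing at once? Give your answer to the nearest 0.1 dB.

73.0 dB SPL

Incoherent sources sum as intensities:
L_total = 10·log₁₀(10^(70.3/10) + 10^(61.0/10) + 10^(67.3/10) + 10^(63.8/10)) = 10·log₁₀(19740000) = 73.0 dB SPL.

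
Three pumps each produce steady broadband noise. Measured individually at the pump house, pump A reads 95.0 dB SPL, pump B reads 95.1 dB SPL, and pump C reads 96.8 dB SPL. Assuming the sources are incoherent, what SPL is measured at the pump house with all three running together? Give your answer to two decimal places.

100.49 dB SPL

Uncorrelated sources add in intensity (power), not in dB.
L_total = 10·log₁₀(10^(95.0/10) + 10^(95.1/10) + 10^(96.8/10)) = 10·log₁₀(11185000000) = 100.49 dB SPL.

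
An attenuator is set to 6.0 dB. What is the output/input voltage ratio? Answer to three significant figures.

Voltage ratio = 10^(dB/20).
10^(-6.0/20) = 10^(-0.3000) = 0.501.

0.501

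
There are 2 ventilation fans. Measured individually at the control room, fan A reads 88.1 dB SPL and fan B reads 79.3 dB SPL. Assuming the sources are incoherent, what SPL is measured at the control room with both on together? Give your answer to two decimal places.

88.64 dB SPL

Add the sources as powers (linear), then convert back to dB:
L_total = 10·log₁₀(10^(88.1/10) + 10^(79.3/10)) = 10·log₁₀(730800000) = 88.64 dB SPL.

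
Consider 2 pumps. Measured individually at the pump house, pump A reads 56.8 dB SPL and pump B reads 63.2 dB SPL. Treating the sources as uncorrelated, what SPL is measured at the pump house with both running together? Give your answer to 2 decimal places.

64.10 dB SPL

Uncorrelated sources add in intensity (power), not in dB.
L_total = 10·log₁₀(10^(56.8/10) + 10^(63.2/10)) = 10·log₁₀(2568000) = 64.10 dB SPL.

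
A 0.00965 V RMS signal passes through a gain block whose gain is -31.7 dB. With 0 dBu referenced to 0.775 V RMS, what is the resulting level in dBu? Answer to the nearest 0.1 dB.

-69.8 dBu

Input level: 20·log₁₀(0.00965/0.775) = -38.10 dBu.
Output: -38.10 − 31.7 = -69.8 dBu.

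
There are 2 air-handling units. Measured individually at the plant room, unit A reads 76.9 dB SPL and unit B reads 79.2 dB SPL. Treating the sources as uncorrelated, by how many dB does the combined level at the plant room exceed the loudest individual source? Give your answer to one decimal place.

2.0 dB

Uncorrelated sources add in intensity (power), not in dB.
L_total = 10·log₁₀(10^(76.9/10) + 10^(79.2/10)) = 81.21 dB SPL.
Excess over the loudest (79.2 dB): 81.21 − 79.2 = 2.0 dB.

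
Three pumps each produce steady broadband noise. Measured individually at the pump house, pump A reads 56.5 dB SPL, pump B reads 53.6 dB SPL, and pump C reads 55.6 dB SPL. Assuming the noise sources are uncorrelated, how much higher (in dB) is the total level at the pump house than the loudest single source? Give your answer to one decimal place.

3.7 dB

Add the sources as powers (linear), then convert back to dB:
L_total = 10·log₁₀(10^(56.5/10) + 10^(53.6/10) + 10^(55.6/10)) = 60.17 dB SPL.
Excess over the loudest (56.5 dB): 60.17 − 56.5 = 3.7 dB.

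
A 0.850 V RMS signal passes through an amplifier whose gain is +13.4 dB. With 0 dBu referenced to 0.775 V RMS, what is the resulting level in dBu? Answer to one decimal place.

+14.2 dBu

Input level: 20·log₁₀(0.850/0.775) = 0.80 dBu.
Output: 0.80 + 13.4 = +14.2 dBu.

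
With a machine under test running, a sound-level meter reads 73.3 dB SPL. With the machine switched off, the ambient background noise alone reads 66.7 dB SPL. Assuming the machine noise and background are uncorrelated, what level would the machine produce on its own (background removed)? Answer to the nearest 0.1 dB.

72.2 dB SPL

Background correction is a power subtraction:
L_src = 10·log₁₀(10^(73.3/10) − 10^(66.7/10)) = 10·log₁₀(16700000) = 72.2 dB SPL.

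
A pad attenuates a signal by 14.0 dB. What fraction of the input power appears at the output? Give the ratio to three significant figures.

0.0398

Power ratio = 10^(dB/10).
10^(-14.0/10) = 10^(-1.400) = 0.0398.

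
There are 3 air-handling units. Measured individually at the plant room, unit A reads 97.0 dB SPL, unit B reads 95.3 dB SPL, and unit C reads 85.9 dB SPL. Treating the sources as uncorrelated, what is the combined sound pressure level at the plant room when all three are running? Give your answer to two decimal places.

Incoherent sources sum as intensities:
L_total = 10·log₁₀(10^(97.0/10) + 10^(95.3/10) + 10^(85.9/10)) = 10·log₁₀(8789000000) = 99.44 dB SPL.

99.44 dB SPL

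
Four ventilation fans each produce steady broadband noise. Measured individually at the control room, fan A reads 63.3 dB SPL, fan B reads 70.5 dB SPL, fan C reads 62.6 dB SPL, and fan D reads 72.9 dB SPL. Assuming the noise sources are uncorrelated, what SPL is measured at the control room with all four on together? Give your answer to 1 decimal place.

75.4 dB SPL

Add the sources as powers (linear), then convert back to dB:
L_total = 10·log₁₀(10^(63.3/10) + 10^(70.5/10) + 10^(62.6/10) + 10^(72.9/10)) = 10·log₁₀(34680000) = 75.4 dB SPL.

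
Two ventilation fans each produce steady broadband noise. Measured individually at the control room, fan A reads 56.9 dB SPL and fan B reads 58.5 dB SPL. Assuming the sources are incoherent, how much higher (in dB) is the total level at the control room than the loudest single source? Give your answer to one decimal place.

Uncorrelated sources add in intensity (power), not in dB.
L_total = 10·log₁₀(10^(56.9/10) + 10^(58.5/10)) = 60.78 dB SPL.
Excess over the loudest (58.5 dB): 60.78 − 58.5 = 2.3 dB.

2.3 dB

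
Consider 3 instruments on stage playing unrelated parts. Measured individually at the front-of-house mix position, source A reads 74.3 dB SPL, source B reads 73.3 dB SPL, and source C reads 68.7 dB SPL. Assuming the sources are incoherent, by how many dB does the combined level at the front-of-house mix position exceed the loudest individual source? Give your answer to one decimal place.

3.2 dB

Add the sources as powers (linear), then convert back to dB:
L_total = 10·log₁₀(10^(74.3/10) + 10^(73.3/10) + 10^(68.7/10)) = 77.46 dB SPL.
Excess over the loudest (74.3 dB): 77.46 − 74.3 = 3.2 dB.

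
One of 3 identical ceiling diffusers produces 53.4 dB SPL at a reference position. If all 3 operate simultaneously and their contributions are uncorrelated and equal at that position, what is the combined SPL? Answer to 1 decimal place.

3 equal incoherent sources raise the level by 10·log₁₀(3) = 4.77 dB.
L_total = 53.4 + 4.77 = 58.2 dB SPL.

58.2 dB SPL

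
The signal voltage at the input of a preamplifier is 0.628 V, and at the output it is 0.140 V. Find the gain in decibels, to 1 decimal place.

Voltage ratio → dB uses the 20·log₁₀ form:
20·log₁₀(0.140/0.628) = 20·log₁₀(0.2229) = -13.0 dB.

-13.0 dB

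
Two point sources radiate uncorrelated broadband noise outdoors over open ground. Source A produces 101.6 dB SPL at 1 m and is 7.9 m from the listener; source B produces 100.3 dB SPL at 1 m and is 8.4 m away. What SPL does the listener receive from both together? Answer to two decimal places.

At the listener: L_A = 101.6 − 20·log₁₀(7.9) = 83.647 dB; L_B = 100.3 − 20·log₁₀(8.4) = 81.814 dB.
Combined: 10·log₁₀(10^(83.647/10)+10^(81.814/10)) = 85.84 dB SPL.

85.84 dB SPL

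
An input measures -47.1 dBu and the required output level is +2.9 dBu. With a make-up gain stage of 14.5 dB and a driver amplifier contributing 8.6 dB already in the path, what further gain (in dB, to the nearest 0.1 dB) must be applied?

26.9 dB

The required make-up gain is the shortfall in the dB sum.
G = +2.9 − (-47.1) − 14.5 − 8.6 = 26.9 dB.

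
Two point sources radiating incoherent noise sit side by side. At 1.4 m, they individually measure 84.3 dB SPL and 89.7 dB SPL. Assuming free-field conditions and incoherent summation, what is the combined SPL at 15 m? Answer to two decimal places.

70.20 dB SPL

Combined at 1.4 m: 10·log₁₀(10^(84.3/10)+10^(89.7/10)) = 90.801 dB SPL.
Then apply −20·log₁₀(15/1.4) = -20.599 dB → 70.20 dB SPL.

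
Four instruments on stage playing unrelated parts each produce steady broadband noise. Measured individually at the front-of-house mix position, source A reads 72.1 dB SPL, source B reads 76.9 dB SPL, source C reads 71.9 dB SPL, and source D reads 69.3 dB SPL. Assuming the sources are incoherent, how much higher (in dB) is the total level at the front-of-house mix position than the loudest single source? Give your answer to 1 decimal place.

Incoherent sources sum as intensities:
L_total = 10·log₁₀(10^(72.1/10) + 10^(76.9/10) + 10^(71.9/10) + 10^(69.3/10)) = 79.50 dB SPL.
Excess over the loudest (76.9 dB): 79.50 − 76.9 = 2.6 dB.

2.6 dB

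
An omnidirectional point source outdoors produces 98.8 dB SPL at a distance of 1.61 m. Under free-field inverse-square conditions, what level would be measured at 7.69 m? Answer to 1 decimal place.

85.2 dB SPL

Free-field point source: level drops by 20·log₁₀ of the distance ratio.
ΔL = −20·log₁₀(7.69/1.61) = -13.58 dB, so L₂ = 98.8 + (-13.58) = 85.2 dB SPL.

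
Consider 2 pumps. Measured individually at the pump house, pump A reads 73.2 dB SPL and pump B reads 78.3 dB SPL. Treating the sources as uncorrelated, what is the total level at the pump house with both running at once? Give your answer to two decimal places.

Incoherent sources sum as intensities:
L_total = 10·log₁₀(10^(73.2/10) + 10^(78.3/10)) = 10·log₁₀(88500000) = 79.47 dB SPL.

79.47 dB SPL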